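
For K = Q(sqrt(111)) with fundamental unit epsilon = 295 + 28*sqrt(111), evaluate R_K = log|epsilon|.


epsilon = 295 + 28*sqrt(111)
= 589.9983
R = ln(589.9983)
= 6.3801

6.3801


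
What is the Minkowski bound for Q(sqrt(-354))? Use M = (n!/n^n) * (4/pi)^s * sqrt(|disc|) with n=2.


d = -354, d mod 4 = 2, so disc(K) = 4d = -1416; |disc(K)| = 1416
Imaginary quadratic field, so n = 2, s = r2 = 1, r1 = 0
M = (n!/n^n) * (4/pi)^s * sqrt(|disc(K)|) = (2!/2^2) * (4/pi)^1 * sqrt(1416)
= 0.5 * 1.273240 * 37.629775
= 23.9559

23.9559


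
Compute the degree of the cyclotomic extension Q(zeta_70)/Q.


The degree equals Euler's totient phi(70).
70 = 2 * 5 * 7
phi(70) = 24

24


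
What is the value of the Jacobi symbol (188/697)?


Compute (188/697) via quadratic reciprocity:
  pull out 2: (2/697) = +1  (since 697 mod 8 = 1)
  pull out 2: (2/697) = +1  (since 697 mod 8 = 1)
  reciprocity: (47/697) -> +(697/47)
  reduce: (39/47)
  reciprocity: (39/47) -> -(47/39)
  reduce: (8/39)
  pull out 2: (2/39) = +1  (since 39 mod 8 = 7)
  pull out 2: (2/39) = +1  (since 39 mod 8 = 7)
  pull out 2: (2/39) = +1  (since 39 mod 8 = 7)
  (1/39) = 1
Product of signs = -1

-1


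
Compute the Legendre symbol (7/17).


p = 17 is prime, so compute (7/17) with the reciprocity algorithm (Jacobi-symbol steps: pull out 2s via (2/n), flip via reciprocity, reduce):
  reciprocity: (7/17) -> +(17/7)
  reduce: (3/7)
  reciprocity: (3/7) -> -(7/3)
  reduce: (1/3)
  (1/3) = 1
Product of signs = -1
(7/17) = -1

-1


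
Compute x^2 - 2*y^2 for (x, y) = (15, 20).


x^2 - d*y^2
= 15^2 - 2*20^2
= 225 - 800
= -575

-575


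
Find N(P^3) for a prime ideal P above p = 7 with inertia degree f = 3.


N(P^a) = p^(a*f)
= 7^(3*3)
= 7^9
= 40353607

40353607


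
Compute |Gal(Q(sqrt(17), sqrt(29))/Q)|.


The 2 square roots of distinct primes are multiplicatively independent over Q,
so [K:Q] = 2^2 and Gal(K/Q) is isomorphic to (Z/2Z)^2.
|Gal| = 2^2 = 4

4


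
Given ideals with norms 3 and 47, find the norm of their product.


N(IJ) = N(I) * N(J)
= 3 * 47
= 141

141


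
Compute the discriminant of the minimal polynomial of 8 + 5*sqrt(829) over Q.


The element 8 + 5*sqrt(829) has minimal polynomial:
x^2 - 16*x - 20661
Discriminant = (-16)^2 - 4*(-20661)
= 256 + 82644
= 82900

82900


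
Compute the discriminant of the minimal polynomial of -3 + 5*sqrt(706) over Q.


The element -3 + 5*sqrt(706) has minimal polynomial:
x^2 + 6*x - 17641
Discriminant = (6)^2 - 4*(-17641)
= 36 + 70564
= 70600

70600


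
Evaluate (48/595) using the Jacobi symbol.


Compute (48/595) via quadratic reciprocity:
  pull out 2: (2/595) = -1  (since 595 mod 8 = 3)
  pull out 2: (2/595) = -1  (since 595 mod 8 = 3)
  pull out 2: (2/595) = -1  (since 595 mod 8 = 3)
  pull out 2: (2/595) = -1  (since 595 mod 8 = 3)
  reciprocity: (3/595) -> -(595/3)
  reduce: (1/3)
  (1/3) = 1
Product of signs = -1

-1


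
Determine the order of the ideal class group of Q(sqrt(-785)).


K = Q(sqrt(-785)). d mod 4 = 3, so D = disc(K) = 4d = -3140
h(K) equals the number of primitive reduced positive-definite forms (a, b, c) = a*x^2 + b*x*y + c*y^2 with b^2 - 4ac = D,
where reduced means |b| <= a <= c, with b >= 0 whenever |b| = a or a = c, and primitive means gcd(a, b, c) = 1.
Reduced forces 3a^2 <= |D| = 3140, so 1 <= a <= 32; b must have the parity of D, and c = (b^2 - D)/(4a) must be an integer >= a.
Enumerate a = 1..32, b in [-a, a]:
  a=1: (1, 0, 785)  [1]
  a=2: (2, 2, 393)  [1]
  a=3: (3, -2, 262), (3, 2, 262)  [2]
  a=4: none
  a=5: (5, 0, 157)  [1]
  a=6: (6, -2, 131), (6, 2, 131)  [2]
  a=7..8: none
  a=9: (9, -8, 89), (9, 8, 89)  [2]
  a=10: (10, 10, 81)  [1]
  a=11..14: none
  a=15: (15, -10, 54), (15, 10, 54)  [2]
  a=16..17: none
  a=18: (18, -10, 45), (18, 10, 45)  [2]
  a=19..26: none
  a=27: (27, -10, 30), (27, 10, 30)  [2]
  a=28..32: none
Total reduced forms: 1 + 1 + 2 + 1 + 2 + 2 + 1 + 2 + 2 + 2 = 16
h = 16

16


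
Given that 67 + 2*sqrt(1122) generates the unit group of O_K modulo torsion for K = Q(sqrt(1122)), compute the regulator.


epsilon = 67 + 2*sqrt(1122)
= 133.9925
R = ln(133.9925)
= 4.8978

4.8978


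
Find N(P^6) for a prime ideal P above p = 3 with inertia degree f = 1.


N(P^a) = p^(a*f)
= 3^(6*1)
= 3^6
= 729

729


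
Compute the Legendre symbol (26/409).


p = 409 is prime, so compute (26/409) with the reciprocity algorithm (Jacobi-symbol steps: pull out 2s via (2/n), flip via reciprocity, reduce):
  pull out 2: (2/409) = +1  (since 409 mod 8 = 1)
  reciprocity: (13/409) -> +(409/13)
  reduce: (6/13)
  pull out 2: (2/13) = -1  (since 13 mod 8 = 5)
  reciprocity: (3/13) -> +(13/3)
  reduce: (1/3)
  (1/3) = 1
Product of signs = -1
(26/409) = -1

-1


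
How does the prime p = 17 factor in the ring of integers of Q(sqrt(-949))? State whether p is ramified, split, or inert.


K = Q(sqrt(-949)). Since d mod 4 = 3, disc(K) = -3796.
Check p | disc: -3796 mod 17 = 12.
p does not divide disc. Compute Legendre symbol (d/p):
3^((17-1)/2) mod 17 = -1
(d/p) = -1, so p is inert: (p) stays prime with e=1, f=2, g=1.
Therefore p is inert.

inert


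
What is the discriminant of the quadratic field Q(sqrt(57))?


For K = Q(sqrt(d)) with d squarefree: disc(K) = d if d = 1 mod 4, and disc(K) = 4d if d = 2 or 3 mod 4.
Here d = 57, and d mod 4 = 1.
d = 1 mod 4 (O_K = Z[(1+sqrt(d))/2]), so disc(K) = d = 57

57


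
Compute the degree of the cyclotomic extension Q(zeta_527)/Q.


The degree equals Euler's totient phi(527).
527 = 17 * 31
phi(527) = 480

480


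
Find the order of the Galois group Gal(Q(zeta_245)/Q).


|Gal(Q(zeta_245)/Q)| = phi(245)
= 168

168


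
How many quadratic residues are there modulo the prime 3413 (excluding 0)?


For prime p, the number of non-zero quadratic residues is (p-1)/2.
= (3413-1)/2
= 1706

1706


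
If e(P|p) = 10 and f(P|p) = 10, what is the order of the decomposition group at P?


|D_P| = e * f
= 10 * 10
= 100

100


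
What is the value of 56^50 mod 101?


p = 101 is prime and the exponent is (p-1)/2 = 50, so by Euler's criterion 56^50 = (56/101) = +1 or -1 mod 101.
Compute by square-and-multiply:
  50 = 32 + 16 + 2 (binary 110010)
  Repeated squaring mod 101: 56^1 = 56, 56^2 = 5, 56^4 = 25, 56^8 = 19, 56^16 = 58, 56^32 = 31
  56^50 = 56^32 * 56^16 * 56^2 = 31 * 58 * 5 mod 101
    31 * 58 = 1798 = 81 mod 101
    81 * 5 = 405 = 1 mod 101
  56^50 = 1 mod 101
Result 1: 56 is a quadratic residue mod 101.
56^50 mod 101 = 1

1


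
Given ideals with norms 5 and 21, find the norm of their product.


N(IJ) = N(I) * N(J)
= 5 * 21
= 105

105


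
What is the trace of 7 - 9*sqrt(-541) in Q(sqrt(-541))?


Tr(a + b*sqrt(d)) = (a + b*sqrt(d)) + (a - b*sqrt(d)) = 2a
= 2 * (7)
= 14

14


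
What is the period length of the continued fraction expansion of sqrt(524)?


Run the CF algorithm for sqrt(524).
a_0 = floor(sqrt(524)) = 22; set m_0=0, q_0=1.
Recurrence: m' = q*a - m,  q' = (d - m'^2)/q,  a' = floor((a_0 + m')/q').
  step 1: m=22, q=40, a=1
  step 2: m=18, q=5, a=8
  step 3: m=22, q=8, a=5
  step 4: m=18, q=25, a=1
  step 5: m=7, q=19, a=1
  step 6: m=12, q=20, a=1
  step 7: m=8, q=23, a=1
  step 8: m=15, q=13, a=2
  step 9: m=11, q=31, a=1
  step 10: m=20, q=4, a=10
  step 11: m=20, q=31, a=1
  step 12: m=11, q=13, a=2
  step 13: m=15, q=23, a=1
  step 14: m=8, q=20, a=1
  step 15: m=12, q=19, a=1
  step 16: m=7, q=25, a=1
  step 17: m=18, q=8, a=5
  step 18: m=22, q=5, a=8
  step 19: m=18, q=40, a=1
  step 20: m=22, q=1, a=44
a_20 = 2*a_0 = 44, so the period closes here.
sqrt(524) = [22; 1, 8, 5, 1, 1, 1, 1, 2, 1, 10, 1, 2, 1, 1, 1, 1, 5, 8, 1, 44]
Period length = 20

20


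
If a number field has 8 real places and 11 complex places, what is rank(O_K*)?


By Dirichlet's unit theorem:
rank = r1 + r2 - 1
= 8 + 11 - 1
= 18

18


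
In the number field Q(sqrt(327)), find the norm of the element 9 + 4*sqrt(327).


N(a + b*sqrt(d)) = a^2 - d*b^2
= (9)^2 - (327)*(4)^2
= 81 - 5232
= -5151

-5151


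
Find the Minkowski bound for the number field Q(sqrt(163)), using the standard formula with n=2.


d = 163, d mod 4 = 3, so disc(K) = 4d = 652; |disc(K)| = 652
Real quadratic field, so n = 2, s = r2 = 0, r1 = 2
M = (n!/n^n) * (4/pi)^s * sqrt(|disc(K)|) = (2!/2^2) * (4/pi)^0 * sqrt(652)
= 0.5 * 1.000000 * 25.534291
= 12.7671

12.7671


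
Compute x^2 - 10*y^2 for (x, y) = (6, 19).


x^2 - d*y^2
= 6^2 - 10*19^2
= 36 - 3610
= -3574

-3574


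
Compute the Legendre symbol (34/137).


p = 137 is prime, so compute (34/137) with the reciprocity algorithm (Jacobi-symbol steps: pull out 2s via (2/n), flip via reciprocity, reduce):
  pull out 2: (2/137) = +1  (since 137 mod 8 = 1)
  reciprocity: (17/137) -> +(137/17)
  reduce: (1/17)
  (1/17) = 1
Product of signs = 1
(34/137) = 1

1


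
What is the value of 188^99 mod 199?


p = 199 is prime and the exponent is (p-1)/2 = 99, so by Euler's criterion 188^99 = (188/199) = +1 or -1 mod 199.
Compute by square-and-multiply:
  99 = 64 + 32 + 2 + 1 (binary 1100011)
  Repeated squaring mod 199: 188^1 = 188, 188^2 = 121, 188^4 = 114, 188^8 = 61, 188^16 = 139, 188^32 = 18, 188^64 = 125
  188^99 = 188^64 * 188^32 * 188^2 * 188^1 = 125 * 18 * 121 * 188 mod 199
    125 * 18 = 2250 = 61 mod 199
    61 * 121 = 7381 = 18 mod 199
    18 * 188 = 3384 = 1 mod 199
  188^99 = 1 mod 199
Result 1: 188 is a quadratic residue mod 199.
188^99 mod 199 = 1

1


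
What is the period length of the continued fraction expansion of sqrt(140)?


Run the CF algorithm for sqrt(140).
a_0 = floor(sqrt(140)) = 11; set m_0=0, q_0=1.
Recurrence: m' = q*a - m,  q' = (d - m'^2)/q,  a' = floor((a_0 + m')/q').
  step 1: m=11, q=19, a=1
  step 2: m=8, q=4, a=4
  step 3: m=8, q=19, a=1
  step 4: m=11, q=1, a=22
a_4 = 2*a_0 = 22, so the period closes here.
sqrt(140) = [11; 1, 4, 1, 22]
Period length = 4

4


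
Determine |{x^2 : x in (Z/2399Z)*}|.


For prime p, the number of non-zero quadratic residues is (p-1)/2.
= (2399-1)/2
= 1199

1199


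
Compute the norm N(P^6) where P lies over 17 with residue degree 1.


N(P^a) = p^(a*f)
= 17^(6*1)
= 17^6
= 24137569

24137569


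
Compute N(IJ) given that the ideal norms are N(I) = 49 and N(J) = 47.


N(IJ) = N(I) * N(J)
= 49 * 47
= 2303

2303


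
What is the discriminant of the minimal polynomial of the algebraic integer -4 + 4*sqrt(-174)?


The element -4 + 4*sqrt(-174) has minimal polynomial:
x^2 + 8*x + 2800
Discriminant = (8)^2 - 4*(2800)
= 64 - 11200
= -11136

-11136


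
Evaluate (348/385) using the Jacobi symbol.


Compute (348/385) via quadratic reciprocity:
  pull out 2: (2/385) = +1  (since 385 mod 8 = 1)
  pull out 2: (2/385) = +1  (since 385 mod 8 = 1)
  reciprocity: (87/385) -> +(385/87)
  reduce: (37/87)
  reciprocity: (37/87) -> +(87/37)
  reduce: (13/37)
  reciprocity: (13/37) -> +(37/13)
  reduce: (11/13)
  reciprocity: (11/13) -> +(13/11)
  reduce: (2/11)
  pull out 2: (2/11) = -1  (since 11 mod 8 = 3)
  (1/11) = 1
Product of signs = -1

-1


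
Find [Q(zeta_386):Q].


The degree equals Euler's totient phi(386).
386 = 2 * 193
phi(386) = 192

192


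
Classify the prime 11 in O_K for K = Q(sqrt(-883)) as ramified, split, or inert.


K = Q(sqrt(-883)). Since d mod 4 = 1, disc(K) = -883.
Check p | disc: -883 mod 11 = 8.
p does not divide disc. Compute Legendre symbol (d/p):
8^((11-1)/2) mod 11 = -1
(d/p) = -1, so p is inert: (p) stays prime with e=1, f=2, g=1.
Therefore p is inert.

inert


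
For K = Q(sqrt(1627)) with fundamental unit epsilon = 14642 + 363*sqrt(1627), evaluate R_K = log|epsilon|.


epsilon = 14642 + 363*sqrt(1627)
= 29284.0000
R = ln(29284.0000)
= 10.2848

10.2848


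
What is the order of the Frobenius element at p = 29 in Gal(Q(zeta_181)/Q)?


The Frobenius at p in Gal(Q(zeta_n)/Q) = (Z/nZ)* is the class of p, so its order is ord_181(29), the smallest k >= 1 with 29^k = 1 mod 181.
n = 181 = 181, phi(181) = 180; the order divides phi(n).
Divisors of 180: 1, 2, 3, 4, 5, 6, 9, 10, 12, 15, 18, 20, 30, 36, 45, 60, 90, 180
Repeated squaring mod 181: 29^1 = 29, 29^2 = 117, 29^4 = 114, 29^8 = 145, 29^16 = 29, 29^32 = 117, 29^64 = 114, 29^128 = 145
Test divisors in increasing order:
  k=1: 29^1 = 29 mod 181
  k=2: 29^2 = 117 mod 181
  k=3: 29^3 = 117 * 29 = 135 mod 181
  k=4: 29^4 = 114 mod 181
  k=5: 29^5 = 114 * 29 = 48 mod 181
  k=6: 29^6 = 114 * 117 = 125 mod 181
  k=9: 29^9 = 145 * 29 = 42 mod 181
  k=10: 29^10 = 145 * 117 = 132 mod 181
  k=12: 29^12 = 145 * 114 = 59 mod 181
  k=15: 29^15 = 145 * 114 * 117 * 29 = 1 mod 181  <- first divisor giving 1
Order = 15

15


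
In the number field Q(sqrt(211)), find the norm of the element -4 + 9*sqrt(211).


N(a + b*sqrt(d)) = a^2 - d*b^2
= (-4)^2 - (211)*(9)^2
= 16 - 17091
= -17075

-17075


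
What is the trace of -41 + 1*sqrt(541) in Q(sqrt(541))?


Tr(a + b*sqrt(d)) = (a + b*sqrt(d)) + (a - b*sqrt(d)) = 2a
= 2 * (-41)
= -82

-82


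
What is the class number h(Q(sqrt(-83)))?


K = Q(sqrt(-83)). d mod 4 = 1, so D = disc(K) = d = -83
h(K) equals the number of primitive reduced positive-definite forms (a, b, c) = a*x^2 + b*x*y + c*y^2 with b^2 - 4ac = D,
where reduced means |b| <= a <= c, with b >= 0 whenever |b| = a or a = c, and primitive means gcd(a, b, c) = 1.
Reduced forces 3a^2 <= |D| = 83, so 1 <= a <= 5; b must have the parity of D, and c = (b^2 - D)/(4a) must be an integer >= a.
Enumerate a = 1..5, b in [-a, a]:
  a=1: (1, 1, 21)  [1]
  a=2: none
  a=3: (3, -1, 7), (3, 1, 7)  [2]
  a=4..5: none
Total reduced forms: 1 + 2 = 3
h = 3

3


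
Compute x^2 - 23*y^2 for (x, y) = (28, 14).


x^2 - d*y^2
= 28^2 - 23*14^2
= 784 - 4508
= -3724

-3724


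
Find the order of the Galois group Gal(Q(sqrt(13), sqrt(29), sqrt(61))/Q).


The 3 square roots of distinct primes are multiplicatively independent over Q,
so [K:Q] = 2^3 and Gal(K/Q) is isomorphic to (Z/2Z)^3.
|Gal| = 2^3 = 8

8


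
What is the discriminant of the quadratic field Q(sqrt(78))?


For K = Q(sqrt(d)) with d squarefree: disc(K) = d if d = 1 mod 4, and disc(K) = 4d if d = 2 or 3 mod 4.
Here d = 78, and d mod 4 = 2.
d = 2 mod 4, not 1 (O_K = Z[sqrt(d)]), so disc(K) = 4d = 4 * (78) = 312

312


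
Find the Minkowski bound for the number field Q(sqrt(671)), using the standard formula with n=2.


d = 671, d mod 4 = 3, so disc(K) = 4d = 2684; |disc(K)| = 2684
Real quadratic field, so n = 2, s = r2 = 0, r1 = 2
M = (n!/n^n) * (4/pi)^s * sqrt(|disc(K)|) = (2!/2^2) * (4/pi)^0 * sqrt(2684)
= 0.5 * 1.000000 * 51.807335
= 25.9037

25.9037


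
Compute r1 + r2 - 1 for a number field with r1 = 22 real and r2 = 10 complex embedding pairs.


By Dirichlet's unit theorem:
rank = r1 + r2 - 1
= 22 + 10 - 1
= 31

31


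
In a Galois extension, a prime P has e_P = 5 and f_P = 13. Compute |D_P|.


|D_P| = e * f
= 5 * 13
= 65

65


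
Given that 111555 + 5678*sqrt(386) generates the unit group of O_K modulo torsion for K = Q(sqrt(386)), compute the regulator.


epsilon = 111555 + 5678*sqrt(386)
= 223110.0000
R = ln(223110.0000)
= 12.3154

12.3154


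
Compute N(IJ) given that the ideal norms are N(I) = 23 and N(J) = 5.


N(IJ) = N(I) * N(J)
= 23 * 5
= 115

115


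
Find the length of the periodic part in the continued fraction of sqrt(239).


Run the CF algorithm for sqrt(239).
a_0 = floor(sqrt(239)) = 15; set m_0=0, q_0=1.
Recurrence: m' = q*a - m,  q' = (d - m'^2)/q,  a' = floor((a_0 + m')/q').
  step 1: m=15, q=14, a=2
  step 2: m=13, q=5, a=5
  step 3: m=12, q=19, a=1
  step 4: m=7, q=10, a=2
  step 5: m=13, q=7, a=4
  step 6: m=15, q=2, a=15
  step 7: m=15, q=7, a=4
  step 8: m=13, q=10, a=2
  step 9: m=7, q=19, a=1
  step 10: m=12, q=5, a=5
  step 11: m=13, q=14, a=2
  step 12: m=15, q=1, a=30
a_12 = 2*a_0 = 30, so the period closes here.
sqrt(239) = [15; 2, 5, 1, 2, 4, 15, 4, 2, 1, 5, 2, 30]
Period length = 12

12


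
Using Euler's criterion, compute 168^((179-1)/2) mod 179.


p = 179 is prime and the exponent is (p-1)/2 = 89, so by Euler's criterion 168^89 = (168/179) = +1 or -1 mod 179.
Compute by square-and-multiply:
  89 = 64 + 16 + 8 + 1 (binary 1011001)
  Repeated squaring mod 179: 168^1 = 168, 168^2 = 121, 168^4 = 142, 168^8 = 116, 168^16 = 31, 168^32 = 66, 168^64 = 60
  168^89 = 168^64 * 168^16 * 168^8 * 168^1 = 60 * 31 * 116 * 168 mod 179
    60 * 31 = 1860 = 70 mod 179
    70 * 116 = 8120 = 65 mod 179
    65 * 168 = 10920 = 1 mod 179
  168^89 = 1 mod 179
Result 1: 168 is a quadratic residue mod 179.
168^89 mod 179 = 1

1


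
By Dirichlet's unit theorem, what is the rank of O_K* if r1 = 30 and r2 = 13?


By Dirichlet's unit theorem:
rank = r1 + r2 - 1
= 30 + 13 - 1
= 42

42


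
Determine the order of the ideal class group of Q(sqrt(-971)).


K = Q(sqrt(-971)). d mod 4 = 1, so D = disc(K) = d = -971
h(K) equals the number of primitive reduced positive-definite forms (a, b, c) = a*x^2 + b*x*y + c*y^2 with b^2 - 4ac = D,
where reduced means |b| <= a <= c, with b >= 0 whenever |b| = a or a = c, and primitive means gcd(a, b, c) = 1.
Reduced forces 3a^2 <= |D| = 971, so 1 <= a <= 17; b must have the parity of D, and c = (b^2 - D)/(4a) must be an integer >= a.
Enumerate a = 1..17, b in [-a, a]:
  a=1: (1, 1, 243)  [1]
  a=2: none
  a=3: (3, -1, 81), (3, 1, 81)  [2]
  a=4: none
  a=5: (5, -3, 49), (5, 3, 49)  [2]
  a=6: none
  a=7: (7, -3, 35), (7, 3, 35)  [2]
  a=8: none
  a=9: (9, -1, 27), (9, 1, 27)  [2]
  a=10..12: none
  a=13: (13, -11, 21), (13, 11, 21)  [2]
  a=14: none
  a=15: (15, -13, 19), (15, -7, 17), (15, 7, 17), (15, 13, 19)  [4]
  a=16..17: none
Total reduced forms: 1 + 2 + 2 + 2 + 2 + 2 + 4 = 15
h = 15

15


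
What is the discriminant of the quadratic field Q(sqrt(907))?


For K = Q(sqrt(d)) with d squarefree: disc(K) = d if d = 1 mod 4, and disc(K) = 4d if d = 2 or 3 mod 4.
Here d = 907, and d mod 4 = 3.
d = 3 mod 4, not 1 (O_K = Z[sqrt(d)]), so disc(K) = 4d = 4 * (907) = 3628

3628


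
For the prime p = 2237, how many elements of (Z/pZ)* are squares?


For prime p, the number of non-zero quadratic residues is (p-1)/2.
= (2237-1)/2
= 1118

1118


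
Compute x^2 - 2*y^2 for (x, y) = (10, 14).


x^2 - d*y^2
= 10^2 - 2*14^2
= 100 - 392
= -292

-292


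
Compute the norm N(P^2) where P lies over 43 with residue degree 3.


N(P^a) = p^(a*f)
= 43^(2*3)
= 43^6
= 6321363049

6321363049


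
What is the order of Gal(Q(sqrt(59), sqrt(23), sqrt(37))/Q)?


The 3 square roots of distinct primes are multiplicatively independent over Q,
so [K:Q] = 2^3 and Gal(K/Q) is isomorphic to (Z/2Z)^3.
|Gal| = 2^3 = 8

8


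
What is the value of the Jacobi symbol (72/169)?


Compute (72/169) via quadratic reciprocity:
  pull out 2: (2/169) = +1  (since 169 mod 8 = 1)
  pull out 2: (2/169) = +1  (since 169 mod 8 = 1)
  pull out 2: (2/169) = +1  (since 169 mod 8 = 1)
  reciprocity: (9/169) -> +(169/9)
  reduce: (7/9)
  reciprocity: (7/9) -> +(9/7)
  reduce: (2/7)
  pull out 2: (2/7) = +1  (since 7 mod 8 = 7)
  (1/7) = 1
Product of signs = 1

1


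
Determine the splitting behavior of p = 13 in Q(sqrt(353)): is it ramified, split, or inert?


K = Q(sqrt(353)). Since d mod 4 = 1, disc(K) = 353.
Check p | disc: 353 mod 13 = 2.
p does not divide disc. Compute Legendre symbol (d/p):
2^((13-1)/2) mod 13 = -1
(d/p) = -1, so p is inert: (p) stays prime with e=1, f=2, g=1.
Therefore p is inert.

inert


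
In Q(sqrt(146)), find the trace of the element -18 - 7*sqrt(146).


Tr(a + b*sqrt(d)) = (a + b*sqrt(d)) + (a - b*sqrt(d)) = 2a
= 2 * (-18)
= -36

-36


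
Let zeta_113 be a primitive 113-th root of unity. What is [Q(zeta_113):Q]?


The degree equals Euler's totient phi(113).
113 = 113
phi(113) = 112

112


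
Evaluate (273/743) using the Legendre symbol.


p = 743 is prime, so compute (273/743) with the reciprocity algorithm (Jacobi-symbol steps: pull out 2s via (2/n), flip via reciprocity, reduce):
  reciprocity: (273/743) -> +(743/273)
  reduce: (197/273)
  reciprocity: (197/273) -> +(273/197)
  reduce: (76/197)
  pull out 2: (2/197) = -1  (since 197 mod 8 = 5)
  pull out 2: (2/197) = -1  (since 197 mod 8 = 5)
  reciprocity: (19/197) -> +(197/19)
  reduce: (7/19)
  reciprocity: (7/19) -> -(19/7)
  reduce: (5/7)
  reciprocity: (5/7) -> +(7/5)
  reduce: (2/5)
  pull out 2: (2/5) = -1  (since 5 mod 8 = 5)
  (1/5) = 1
Product of signs = 1
(273/743) = 1

1


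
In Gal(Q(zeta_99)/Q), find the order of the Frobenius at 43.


The Frobenius at p in Gal(Q(zeta_n)/Q) = (Z/nZ)* is the class of p, so its order is ord_99(43), the smallest k >= 1 with 43^k = 1 mod 99.
n = 99 = 3^2 * 11, phi(99) = 60; the order divides phi(n).
Divisors of 60: 1, 2, 3, 4, 5, 6, 10, 12, 15, 20, 30, 60
Repeated squaring mod 99: 43^1 = 43, 43^2 = 67, 43^4 = 34, 43^8 = 67, 43^16 = 34, 43^32 = 67
Test divisors in increasing order:
  k=1: 43^1 = 43 mod 99
  k=2: 43^2 = 67 mod 99
  k=3: 43^3 = 67 * 43 = 10 mod 99
  k=4: 43^4 = 34 mod 99
  k=5: 43^5 = 34 * 43 = 76 mod 99
  k=6: 43^6 = 34 * 67 = 1 mod 99  <- first divisor giving 1
Order = 6

6


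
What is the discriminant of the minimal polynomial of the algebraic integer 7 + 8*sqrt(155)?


The element 7 + 8*sqrt(155) has minimal polynomial:
x^2 - 14*x - 9871
Discriminant = (-14)^2 - 4*(-9871)
= 196 + 39484
= 39680

39680


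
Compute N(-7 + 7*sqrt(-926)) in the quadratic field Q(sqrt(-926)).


N(a + b*sqrt(d)) = a^2 - d*b^2
= (-7)^2 - (-926)*(7)^2
= 49 + 45374
= 45423

45423


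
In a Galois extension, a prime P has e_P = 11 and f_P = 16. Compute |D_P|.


|D_P| = e * f
= 11 * 16
= 176

176


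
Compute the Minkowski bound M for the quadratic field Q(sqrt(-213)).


d = -213, d mod 4 = 3, so disc(K) = 4d = -852; |disc(K)| = 852
Imaginary quadratic field, so n = 2, s = r2 = 1, r1 = 0
M = (n!/n^n) * (4/pi)^s * sqrt(|disc(K)|) = (2!/2^2) * (4/pi)^1 * sqrt(852)
= 0.5 * 1.273240 * 29.189039
= 18.5823

18.5823


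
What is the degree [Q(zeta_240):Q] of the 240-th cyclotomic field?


The degree equals Euler's totient phi(240).
240 = 2^4 * 3 * 5
phi(240) = 64

64


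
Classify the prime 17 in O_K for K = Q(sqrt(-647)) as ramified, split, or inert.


K = Q(sqrt(-647)). Since d mod 4 = 1, disc(K) = -647.
Check p | disc: -647 mod 17 = 16.
p does not divide disc. Compute Legendre symbol (d/p):
16^((17-1)/2) mod 17 = 1
(d/p) = 1, so p splits: (p) = P*P' with e=1, f=1, g=2.
Therefore p is split.

split


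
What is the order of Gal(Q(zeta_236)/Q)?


|Gal(Q(zeta_236)/Q)| = phi(236)
= 116

116


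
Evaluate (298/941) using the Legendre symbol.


p = 941 is prime, so compute (298/941) with the reciprocity algorithm (Jacobi-symbol steps: pull out 2s via (2/n), flip via reciprocity, reduce):
  pull out 2: (2/941) = -1  (since 941 mod 8 = 5)
  reciprocity: (149/941) -> +(941/149)
  reduce: (47/149)
  reciprocity: (47/149) -> +(149/47)
  reduce: (8/47)
  pull out 2: (2/47) = +1  (since 47 mod 8 = 7)
  pull out 2: (2/47) = +1  (since 47 mod 8 = 7)
  pull out 2: (2/47) = +1  (since 47 mod 8 = 7)
  (1/47) = 1
Product of signs = -1
(298/941) = -1

-1


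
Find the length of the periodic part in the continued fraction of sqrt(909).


Run the CF algorithm for sqrt(909).
a_0 = floor(sqrt(909)) = 30; set m_0=0, q_0=1.
Recurrence: m' = q*a - m,  q' = (d - m'^2)/q,  a' = floor((a_0 + m')/q').
  step 1: m=30, q=9, a=6
  step 2: m=24, q=37, a=1
  step 3: m=13, q=20, a=2
  step 4: m=27, q=9, a=6
  step 5: m=27, q=20, a=2
  step 6: m=13, q=37, a=1
  step 7: m=24, q=9, a=6
  step 8: m=30, q=1, a=60
a_8 = 2*a_0 = 60, so the period closes here.
sqrt(909) = [30; 6, 1, 2, 6, 2, 1, 6, 60]
Period length = 8

8


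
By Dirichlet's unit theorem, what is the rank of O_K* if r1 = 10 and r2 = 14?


By Dirichlet's unit theorem:
rank = r1 + r2 - 1
= 10 + 14 - 1
= 23

23


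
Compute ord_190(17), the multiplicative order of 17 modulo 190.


We want ord_190(17), the smallest k >= 1 with 17^k = 1 mod 190.
n = 190 = 2 * 5 * 19, phi(190) = 72; the order divides phi(n).
Divisors of 72: 1, 2, 3, 4, 6, 8, 9, 12, 18, 24, 36, 72
Repeated squaring mod 190: 17^1 = 17, 17^2 = 99, 17^4 = 111, 17^8 = 161, 17^16 = 81, 17^32 = 101, 17^64 = 131
Test divisors in increasing order:
  k=1: 17^1 = 17 mod 190
  k=2: 17^2 = 99 mod 190
  k=3: 17^3 = 99 * 17 = 163 mod 190
  k=4: 17^4 = 111 mod 190
  k=6: 17^6 = 111 * 99 = 159 mod 190
  k=8: 17^8 = 161 mod 190
  k=9: 17^9 = 161 * 17 = 77 mod 190
  k=12: 17^12 = 161 * 111 = 11 mod 190
  k=18: 17^18 = 81 * 99 = 39 mod 190
  k=24: 17^24 = 81 * 161 = 121 mod 190
  k=36: 17^36 = 101 * 111 = 1 mod 190  <- first divisor giving 1
Order = 36

36


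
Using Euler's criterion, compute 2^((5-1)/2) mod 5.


p = 5 is prime and the exponent is (p-1)/2 = 2, so by Euler's criterion 2^2 = (2/5) = +1 or -1 mod 5.
Compute by square-and-multiply:
  2 = 2 (binary 10)
  Repeated squaring mod 5: 2^1 = 2, 2^2 = 4
  2^2 = 4 mod 5
Result 4 = p - 1 = -1 mod 5: 2 is a quadratic non-residue mod 5. As a residue in [0, p-1] the value is 4.
2^2 mod 5 = 4

4


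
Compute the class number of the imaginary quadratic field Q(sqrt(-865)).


K = Q(sqrt(-865)). d mod 4 = 3, so D = disc(K) = 4d = -3460
h(K) equals the number of primitive reduced positive-definite forms (a, b, c) = a*x^2 + b*x*y + c*y^2 with b^2 - 4ac = D,
where reduced means |b| <= a <= c, with b >= 0 whenever |b| = a or a = c, and primitive means gcd(a, b, c) = 1.
Reduced forces 3a^2 <= |D| = 3460, so 1 <= a <= 33; b must have the parity of D, and c = (b^2 - D)/(4a) must be an integer >= a.
Enumerate a = 1..33, b in [-a, a]:
  a=1: (1, 0, 865)  [1]
  a=2: (2, 2, 433)  [1]
  a=3..4: none
  a=5: (5, 0, 173)  [1]
  a=6..9: none
  a=10: (10, 10, 89)  [1]
  a=11: (11, -4, 79), (11, 4, 79)  [2]
  a=12..16: none
  a=17: (17, -12, 53), (17, 12, 53)  [2]
  a=18: none
  a=19: (19, -6, 46), (19, 6, 46)  [2]
  a=20..21: none
  a=22: (22, -18, 43), (22, 18, 43)  [2]
  a=23: (23, -6, 38), (23, 6, 38)  [2]
  a=24..28: none
  a=29: (29, -22, 34), (29, 22, 34)  [2]
  a=30..33: none
Total reduced forms: 1 + 1 + 1 + 1 + 2 + 2 + 2 + 2 + 2 + 2 = 16
h = 16

16


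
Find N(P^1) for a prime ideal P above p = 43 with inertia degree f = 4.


N(P^a) = p^(a*f)
= 43^(1*4)
= 43^4
= 3418801

3418801


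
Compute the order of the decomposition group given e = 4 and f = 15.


|D_P| = e * f
= 4 * 15
= 60

60


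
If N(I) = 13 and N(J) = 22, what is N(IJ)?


N(IJ) = N(I) * N(J)
= 13 * 22
= 286

286


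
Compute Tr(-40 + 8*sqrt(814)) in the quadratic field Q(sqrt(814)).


Tr(a + b*sqrt(d)) = (a + b*sqrt(d)) + (a - b*sqrt(d)) = 2a
= 2 * (-40)
= -80

-80


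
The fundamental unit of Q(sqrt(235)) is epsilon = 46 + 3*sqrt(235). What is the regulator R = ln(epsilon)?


epsilon = 46 + 3*sqrt(235)
= 91.9891
R = ln(91.9891)
= 4.5217

4.5217


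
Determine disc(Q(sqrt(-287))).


For K = Q(sqrt(d)) with d squarefree: disc(K) = d if d = 1 mod 4, and disc(K) = 4d if d = 2 or 3 mod 4.
Here d = -287, and d mod 4 = 1.
d = 1 mod 4 (O_K = Z[(1+sqrt(d))/2]), so disc(K) = d = -287

-287


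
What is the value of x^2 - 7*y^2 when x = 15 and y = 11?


x^2 - d*y^2
= 15^2 - 7*11^2
= 225 - 847
= -622

-622


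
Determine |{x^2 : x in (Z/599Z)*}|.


For prime p, the number of non-zero quadratic residues is (p-1)/2.
= (599-1)/2
= 299

299


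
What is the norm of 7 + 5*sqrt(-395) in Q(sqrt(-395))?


N(a + b*sqrt(d)) = a^2 - d*b^2
= (7)^2 - (-395)*(5)^2
= 49 + 9875
= 9924

9924


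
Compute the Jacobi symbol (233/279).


Compute (233/279) via quadratic reciprocity:
  reciprocity: (233/279) -> +(279/233)
  reduce: (46/233)
  pull out 2: (2/233) = +1  (since 233 mod 8 = 1)
  reciprocity: (23/233) -> +(233/23)
  reduce: (3/23)
  reciprocity: (3/23) -> -(23/3)
  reduce: (2/3)
  pull out 2: (2/3) = -1  (since 3 mod 8 = 3)
  (1/3) = 1
Product of signs = 1

1


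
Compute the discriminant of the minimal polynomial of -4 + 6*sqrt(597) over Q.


The element -4 + 6*sqrt(597) has minimal polynomial:
x^2 + 8*x - 21476
Discriminant = (8)^2 - 4*(-21476)
= 64 + 85904
= 85968

85968


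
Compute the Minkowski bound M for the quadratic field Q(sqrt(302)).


d = 302, d mod 4 = 2, so disc(K) = 4d = 1208; |disc(K)| = 1208
Real quadratic field, so n = 2, s = r2 = 0, r1 = 2
M = (n!/n^n) * (4/pi)^s * sqrt(|disc(K)|) = (2!/2^2) * (4/pi)^0 * sqrt(1208)
= 0.5 * 1.000000 * 34.756294
= 17.3781

17.3781


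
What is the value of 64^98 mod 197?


p = 197 is prime and the exponent is (p-1)/2 = 98, so by Euler's criterion 64^98 = (64/197) = +1 or -1 mod 197.
Compute by square-and-multiply:
  98 = 64 + 32 + 2 (binary 1100010)
  Repeated squaring mod 197: 64^1 = 64, 64^2 = 156, 64^4 = 105, 64^8 = 190, 64^16 = 49, 64^32 = 37, 64^64 = 187
  64^98 = 64^64 * 64^32 * 64^2 = 187 * 37 * 156 mod 197
    187 * 37 = 6919 = 24 mod 197
    24 * 156 = 3744 = 1 mod 197
  64^98 = 1 mod 197
Result 1: 64 is a quadratic residue mod 197.
64^98 mod 197 = 1

1


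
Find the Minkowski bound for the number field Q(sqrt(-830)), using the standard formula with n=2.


d = -830, d mod 4 = 2, so disc(K) = 4d = -3320; |disc(K)| = 3320
Imaginary quadratic field, so n = 2, s = r2 = 1, r1 = 0
M = (n!/n^n) * (4/pi)^s * sqrt(|disc(K)|) = (2!/2^2) * (4/pi)^1 * sqrt(3320)
= 0.5 * 1.273240 * 57.619441
= 36.6817

36.6817


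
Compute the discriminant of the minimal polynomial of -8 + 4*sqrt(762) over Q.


The element -8 + 4*sqrt(762) has minimal polynomial:
x^2 + 16*x - 12128
Discriminant = (16)^2 - 4*(-12128)
= 256 + 48512
= 48768

48768


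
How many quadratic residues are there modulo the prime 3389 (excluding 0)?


For prime p, the number of non-zero quadratic residues is (p-1)/2.
= (3389-1)/2
= 1694

1694


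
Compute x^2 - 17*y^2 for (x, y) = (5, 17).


x^2 - d*y^2
= 5^2 - 17*17^2
= 25 - 4913
= -4888

-4888


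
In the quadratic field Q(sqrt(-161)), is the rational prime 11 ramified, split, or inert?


K = Q(sqrt(-161)). Since d mod 4 = 3, disc(K) = -644.
Check p | disc: -644 mod 11 = 5.
p does not divide disc. Compute Legendre symbol (d/p):
4^((11-1)/2) mod 11 = 1
(d/p) = 1, so p splits: (p) = P*P' with e=1, f=1, g=2.
Therefore p is split.

split


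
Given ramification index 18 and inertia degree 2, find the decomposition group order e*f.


|D_P| = e * f
= 18 * 2
= 36

36


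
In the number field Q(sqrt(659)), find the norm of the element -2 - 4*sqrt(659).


N(a + b*sqrt(d)) = a^2 - d*b^2
= (-2)^2 - (659)*(-4)^2
= 4 - 10544
= -10540

-10540


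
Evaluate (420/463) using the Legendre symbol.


p = 463 is prime, so compute (420/463) with the reciprocity algorithm (Jacobi-symbol steps: pull out 2s via (2/n), flip via reciprocity, reduce):
  pull out 2: (2/463) = +1  (since 463 mod 8 = 7)
  pull out 2: (2/463) = +1  (since 463 mod 8 = 7)
  reciprocity: (105/463) -> +(463/105)
  reduce: (43/105)
  reciprocity: (43/105) -> +(105/43)
  reduce: (19/43)
  reciprocity: (19/43) -> -(43/19)
  reduce: (5/19)
  reciprocity: (5/19) -> +(19/5)
  reduce: (4/5)
  pull out 2: (2/5) = -1  (since 5 mod 8 = 5)
  pull out 2: (2/5) = -1  (since 5 mod 8 = 5)
  (1/5) = 1
Product of signs = -1
(420/463) = -1

-1


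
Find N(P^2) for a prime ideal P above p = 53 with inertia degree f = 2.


N(P^a) = p^(a*f)
= 53^(2*2)
= 53^4
= 7890481

7890481


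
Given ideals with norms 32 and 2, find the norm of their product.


N(IJ) = N(I) * N(J)
= 32 * 2
= 64

64


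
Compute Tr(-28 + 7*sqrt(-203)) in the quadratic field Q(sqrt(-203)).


Tr(a + b*sqrt(d)) = (a + b*sqrt(d)) + (a - b*sqrt(d)) = 2a
= 2 * (-28)
= -56

-56


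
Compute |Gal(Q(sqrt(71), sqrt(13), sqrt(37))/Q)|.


The 3 square roots of distinct primes are multiplicatively independent over Q,
so [K:Q] = 2^3 and Gal(K/Q) is isomorphic to (Z/2Z)^3.
|Gal| = 2^3 = 8

8


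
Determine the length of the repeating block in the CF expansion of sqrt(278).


Run the CF algorithm for sqrt(278).
a_0 = floor(sqrt(278)) = 16; set m_0=0, q_0=1.
Recurrence: m' = q*a - m,  q' = (d - m'^2)/q,  a' = floor((a_0 + m')/q').
  step 1: m=16, q=22, a=1
  step 2: m=6, q=11, a=2
  step 3: m=16, q=2, a=16
  step 4: m=16, q=11, a=2
  step 5: m=6, q=22, a=1
  step 6: m=16, q=1, a=32
a_6 = 2*a_0 = 32, so the period closes here.
sqrt(278) = [16; 1, 2, 16, 2, 1, 32]
Period length = 6

6


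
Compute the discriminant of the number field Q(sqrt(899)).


For K = Q(sqrt(d)) with d squarefree: disc(K) = d if d = 1 mod 4, and disc(K) = 4d if d = 2 or 3 mod 4.
Here d = 899, and d mod 4 = 3.
d = 3 mod 4, not 1 (O_K = Z[sqrt(d)]), so disc(K) = 4d = 4 * (899) = 3596

3596


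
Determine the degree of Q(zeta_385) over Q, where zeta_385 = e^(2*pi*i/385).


The degree equals Euler's totient phi(385).
385 = 5 * 7 * 11
phi(385) = 240

240


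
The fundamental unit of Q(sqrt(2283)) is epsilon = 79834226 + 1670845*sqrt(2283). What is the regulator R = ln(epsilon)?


epsilon = 79834226 + 1670845*sqrt(2283)
= 1.5967e+08
R = ln(1.5967e+08)
= 18.8886

18.8886


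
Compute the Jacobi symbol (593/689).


Compute (593/689) via quadratic reciprocity:
  reciprocity: (593/689) -> +(689/593)
  reduce: (96/593)
  pull out 2: (2/593) = +1  (since 593 mod 8 = 1)
  pull out 2: (2/593) = +1  (since 593 mod 8 = 1)
  pull out 2: (2/593) = +1  (since 593 mod 8 = 1)
  pull out 2: (2/593) = +1  (since 593 mod 8 = 1)
  pull out 2: (2/593) = +1  (since 593 mod 8 = 1)
  reciprocity: (3/593) -> +(593/3)
  reduce: (2/3)
  pull out 2: (2/3) = -1  (since 3 mod 8 = 3)
  (1/3) = 1
Product of signs = -1

-1


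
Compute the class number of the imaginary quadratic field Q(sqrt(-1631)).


K = Q(sqrt(-1631)). d mod 4 = 1, so D = disc(K) = d = -1631
h(K) equals the number of primitive reduced positive-definite forms (a, b, c) = a*x^2 + b*x*y + c*y^2 with b^2 - 4ac = D,
where reduced means |b| <= a <= c, with b >= 0 whenever |b| = a or a = c, and primitive means gcd(a, b, c) = 1.
Reduced forces 3a^2 <= |D| = 1631, so 1 <= a <= 23; b must have the parity of D, and c = (b^2 - D)/(4a) must be an integer >= a.
Enumerate a = 1..23, b in [-a, a]:
  a=1: (1, 1, 408)  [1]
  a=2: (2, -1, 204), (2, 1, 204)  [2]
  a=3: (3, -1, 136), (3, 1, 136)  [2]
  a=4: (4, -1, 102), (4, 1, 102)  [2]
  a=5: (5, -3, 82), (5, 3, 82)  [2]
  a=6: (6, -5, 69), (6, -1, 68), (6, 1, 68), (6, 5, 69)  [4]
  a=7: (7, 7, 60)  [1]
  a=8: (8, -1, 51), (8, 1, 51)  [2]
  a=9: (9, -5, 46), (9, 5, 46)  [2]
  a=10: (10, -7, 42), (10, -3, 41), (10, 3, 41), (10, 7, 42)  [4]
  a=11: none
  a=12: (12, -7, 35), (12, -1, 34), (12, 1, 34), (12, 7, 35)  [4]
  a=13: none
  a=14: (14, -7, 30), (14, 7, 30)  [2]
  a=15: (15, -13, 30), (15, -7, 28), (15, 7, 28), (15, 13, 30)  [4]
  a=16: (16, -15, 29), (16, 15, 29)  [2]
  a=17: (17, -1, 24), (17, 1, 24)  [2]
  a=18: (18, -13, 25), (18, -5, 23), (18, 5, 23), (18, 13, 25)  [4]
  a=19: none
  a=20: (20, -17, 24), (20, -7, 21), (20, 7, 21), (20, 17, 24)  [4]
  a=21..23: none
Total reduced forms: 1 + 2 + 2 + 2 + 2 + 4 + 1 + 2 + 2 + 4 + 4 + 2 + 4 + 2 + 2 + 4 + 4 = 44
h = 44

44


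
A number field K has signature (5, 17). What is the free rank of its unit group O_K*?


By Dirichlet's unit theorem:
rank = r1 + r2 - 1
= 5 + 17 - 1
= 21

21


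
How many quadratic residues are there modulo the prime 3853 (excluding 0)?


For prime p, the number of non-zero quadratic residues is (p-1)/2.
= (3853-1)/2
= 1926

1926


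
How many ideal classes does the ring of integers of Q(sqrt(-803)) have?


K = Q(sqrt(-803)). d mod 4 = 1, so D = disc(K) = d = -803
h(K) equals the number of primitive reduced positive-definite forms (a, b, c) = a*x^2 + b*x*y + c*y^2 with b^2 - 4ac = D,
where reduced means |b| <= a <= c, with b >= 0 whenever |b| = a or a = c, and primitive means gcd(a, b, c) = 1.
Reduced forces 3a^2 <= |D| = 803, so 1 <= a <= 16; b must have the parity of D, and c = (b^2 - D)/(4a) must be an integer >= a.
Enumerate a = 1..16, b in [-a, a]:
  a=1: (1, 1, 201)  [1]
  a=2: none
  a=3: (3, -1, 67), (3, 1, 67)  [2]
  a=4..6: none
  a=7: (7, -3, 29), (7, 3, 29)  [2]
  a=8: none
  a=9: (9, -5, 23), (9, 5, 23)  [2]
  a=10: none
  a=11: (11, 11, 21)  [1]
  a=12: none
  a=13: (13, -9, 17), (13, 9, 17)  [2]
  a=14..16: none
Total reduced forms: 1 + 2 + 2 + 2 + 1 + 2 = 10
h = 10

10


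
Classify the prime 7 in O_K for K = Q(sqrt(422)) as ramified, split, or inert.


K = Q(sqrt(422)). Since d mod 4 = 2, disc(K) = 1688.
Check p | disc: 1688 mod 7 = 1.
p does not divide disc. Compute Legendre symbol (d/p):
2^((7-1)/2) mod 7 = 1
(d/p) = 1, so p splits: (p) = P*P' with e=1, f=1, g=2.
Therefore p is split.

split


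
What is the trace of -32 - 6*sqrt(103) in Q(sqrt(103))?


Tr(a + b*sqrt(d)) = (a + b*sqrt(d)) + (a - b*sqrt(d)) = 2a
= 2 * (-32)
= -64

-64


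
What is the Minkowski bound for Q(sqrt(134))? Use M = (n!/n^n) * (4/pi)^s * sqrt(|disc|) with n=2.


d = 134, d mod 4 = 2, so disc(K) = 4d = 536; |disc(K)| = 536
Real quadratic field, so n = 2, s = r2 = 0, r1 = 2
M = (n!/n^n) * (4/pi)^s * sqrt(|disc(K)|) = (2!/2^2) * (4/pi)^0 * sqrt(536)
= 0.5 * 1.000000 * 23.151674
= 11.5758

11.5758


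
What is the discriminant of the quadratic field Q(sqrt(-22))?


For K = Q(sqrt(d)) with d squarefree: disc(K) = d if d = 1 mod 4, and disc(K) = 4d if d = 2 or 3 mod 4.
Here d = -22, and d mod 4 = 2.
d = 2 mod 4, not 1 (O_K = Z[sqrt(d)]), so disc(K) = 4d = 4 * (-22) = -88

-88


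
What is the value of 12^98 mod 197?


p = 197 is prime and the exponent is (p-1)/2 = 98, so by Euler's criterion 12^98 = (12/197) = +1 or -1 mod 197.
Compute by square-and-multiply:
  98 = 64 + 32 + 2 (binary 1100010)
  Repeated squaring mod 197: 12^1 = 12, 12^2 = 144, 12^4 = 51, 12^8 = 40, 12^16 = 24, 12^32 = 182, 12^64 = 28
  12^98 = 12^64 * 12^32 * 12^2 = 28 * 182 * 144 mod 197
    28 * 182 = 5096 = 171 mod 197
    171 * 144 = 24624 = 196 mod 197
  12^98 = 196 mod 197
Result 196 = p - 1 = -1 mod 197: 12 is a quadratic non-residue mod 197. As a residue in [0, p-1] the value is 196.
12^98 mod 197 = 196

196


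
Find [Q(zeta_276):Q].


The degree equals Euler's totient phi(276).
276 = 2^2 * 3 * 23
phi(276) = 88

88


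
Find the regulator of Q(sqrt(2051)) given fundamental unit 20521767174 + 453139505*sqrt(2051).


epsilon = 20521767174 + 453139505*sqrt(2051)
= 4.1044e+10
R = ln(4.1044e+10)
= 24.4379

24.4379


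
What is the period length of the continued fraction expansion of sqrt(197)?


Run the CF algorithm for sqrt(197).
a_0 = floor(sqrt(197)) = 14; set m_0=0, q_0=1.
Recurrence: m' = q*a - m,  q' = (d - m'^2)/q,  a' = floor((a_0 + m')/q').
  step 1: m=14, q=1, a=28
a_1 = 2*a_0 = 28, so the period closes here.
sqrt(197) = [14; 28]
Period length = 1

1


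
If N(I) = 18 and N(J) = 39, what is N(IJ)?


N(IJ) = N(I) * N(J)
= 18 * 39
= 702

702


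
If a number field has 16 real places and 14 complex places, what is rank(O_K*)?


By Dirichlet's unit theorem:
rank = r1 + r2 - 1
= 16 + 14 - 1
= 29

29


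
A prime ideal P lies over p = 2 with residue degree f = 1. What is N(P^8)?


N(P^a) = p^(a*f)
= 2^(8*1)
= 2^8
= 256

256


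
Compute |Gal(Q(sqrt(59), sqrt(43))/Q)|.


The 2 square roots of distinct primes are multiplicatively independent over Q,
so [K:Q] = 2^2 and Gal(K/Q) is isomorphic to (Z/2Z)^2.
|Gal| = 2^2 = 4

4


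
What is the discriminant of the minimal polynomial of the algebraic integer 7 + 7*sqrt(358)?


The element 7 + 7*sqrt(358) has minimal polynomial:
x^2 - 14*x - 17493
Discriminant = (-14)^2 - 4*(-17493)
= 196 + 69972
= 70168

70168


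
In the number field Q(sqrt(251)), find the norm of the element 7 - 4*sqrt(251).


N(a + b*sqrt(d)) = a^2 - d*b^2
= (7)^2 - (251)*(-4)^2
= 49 - 4016
= -3967

-3967


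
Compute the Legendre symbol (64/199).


p = 199 is prime, so compute (64/199) with the reciprocity algorithm (Jacobi-symbol steps: pull out 2s via (2/n), flip via reciprocity, reduce):
  pull out 2: (2/199) = +1  (since 199 mod 8 = 7)
  pull out 2: (2/199) = +1  (since 199 mod 8 = 7)
  pull out 2: (2/199) = +1  (since 199 mod 8 = 7)
  pull out 2: (2/199) = +1  (since 199 mod 8 = 7)
  pull out 2: (2/199) = +1  (since 199 mod 8 = 7)
  pull out 2: (2/199) = +1  (since 199 mod 8 = 7)
  (1/199) = 1
Product of signs = 1
(64/199) = 1

1
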